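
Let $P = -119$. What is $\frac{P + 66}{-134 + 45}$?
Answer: $\frac{53}{89} \approx 0.59551$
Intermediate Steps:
$\frac{P + 66}{-134 + 45} = \frac{-119 + 66}{-134 + 45} = \frac{1}{-89} \left(-53\right) = \left(- \frac{1}{89}\right) \left(-53\right) = \frac{53}{89}$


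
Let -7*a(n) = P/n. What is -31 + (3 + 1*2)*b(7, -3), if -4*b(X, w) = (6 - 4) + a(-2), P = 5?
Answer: -1901/56 ≈ -33.946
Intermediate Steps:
a(n) = -5/(7*n)
b(X, w) = -33/56 (b(X, w) = -((6 - 4) - 5/7/(-2))/4 = -(2 - 5/7*(-1/2))/4 = -(2 + 5/14)/4 = -1/4*33/14 = -33/56)
-31 + (3 + 1*2)*b(7, -3) = -31 + (3 + 1*2)*(-33/56) = -31 + (3 + 2)*(-33/56) = -31 + 5*(-33/56) = -31 - 165/56 = -1901/56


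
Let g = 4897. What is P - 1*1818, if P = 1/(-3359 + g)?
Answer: -2796083/1538 ≈ -1818.0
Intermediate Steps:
P = 1/1538 (P = 1/(-3359 + 4897) = 1/1538 ≈ 0.00065020)
P - 1*1818 = 1/1538 - 1*1818 = 1/1538 - 1818 = -2796083/1538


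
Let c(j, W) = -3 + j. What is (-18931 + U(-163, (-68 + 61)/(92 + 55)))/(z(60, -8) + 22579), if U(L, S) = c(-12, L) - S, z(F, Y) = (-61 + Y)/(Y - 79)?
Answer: -11538085/13751094 ≈ -0.83907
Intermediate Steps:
z(F, Y) = (-61 + Y)/(-79 + Y)
U(L, S) = -15 - S (U(L, S) = (-3 - 12) - S = -15 - S)
(-18931 + U(-163, (-68 + 61)/(92 + 55)))/(z(60, -8) + 22579) = (-18931 + (-15 - (-68 + 61)/(92 + 55)))/((-61 - 8)/(-79 - 8) + 22579) = (-18931 + (-15 - (-7)/147))/(-69/(-87) + 22579) = (-18931 + (-15 - (-7)/147))/(-1/87*(-69) + 22579) = (-18931 + (-15 - 1*(-1/21)))/(23/29 + 22579) = (-18931 + (-15 + 1/21))/(654814/29) = (-18931 - 314/21)*(29/654814) = -397865/21*29/654814 = -11538085/13751094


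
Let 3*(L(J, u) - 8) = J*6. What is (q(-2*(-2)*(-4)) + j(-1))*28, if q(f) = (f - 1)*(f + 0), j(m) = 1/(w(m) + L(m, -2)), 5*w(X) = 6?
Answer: 68579/9 ≈ 7619.9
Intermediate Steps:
L(J, u) = 8 + 2*J (L(J, u) = 8 + (J*6)/3 = 8 + (6*J)/3 = 8 + 2*J)
w(X) = 6/5 (w(X) = (⅕)*6 = 6/5)
j(m) = 1/(46/5 + 2*m) (j(m) = 1/(6/5 + (8 + 2*m)) = 1/(46/5 + 2*m))
q(f) = f*(-1 + f) (q(f) = (-1 + f)*f = f*(-1 + f))
(q(-2*(-2)*(-4)) + j(-1))*28 = ((-2*(-2)*(-4))*(-1 - 2*(-2)*(-4)) + 5/(2*(23 + 5*(-1))))*28 = ((4*(-4))*(-1 + 4*(-4)) + 5/(2*(23 - 5)))*28 = (-16*(-1 - 16) + (5/2)/18)*28 = (-16*(-17) + (5/2)*(1/18))*28 = (272 + 5/36)*28 = (9797/36)*28 = 68579/9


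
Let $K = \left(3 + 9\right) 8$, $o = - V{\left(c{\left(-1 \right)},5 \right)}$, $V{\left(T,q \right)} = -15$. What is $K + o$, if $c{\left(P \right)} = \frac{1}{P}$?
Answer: $111$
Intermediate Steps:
$o = 15$ ($o = \left(-1\right) \left(-15\right) = 15$)
$K = 96$ ($K = 12 \cdot 8 = 96$)
$K + o = 96 + 15 = 111$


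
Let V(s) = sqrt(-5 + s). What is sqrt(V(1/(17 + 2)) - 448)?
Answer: sqrt(-161728 + 19*I*sqrt(1786))/19 ≈ 0.052543 + 21.166*I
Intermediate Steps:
sqrt(V(1/(17 + 2)) - 448) = sqrt(sqrt(-5 + 1/(17 + 2)) - 448) = sqrt(sqrt(-5 + 1/19) - 448) = sqrt(sqrt(-94/19) - 448) = sqrt(I*sqrt(1786)/19 - 448) = sqrt(-448 + I*sqrt(1786)/19)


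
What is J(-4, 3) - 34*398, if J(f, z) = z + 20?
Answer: -13509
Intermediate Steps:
J(f, z) = 20 + z
J(-4, 3) - 34*398 = (20 + 3) - 34*398 = 23 - 13532 = -13509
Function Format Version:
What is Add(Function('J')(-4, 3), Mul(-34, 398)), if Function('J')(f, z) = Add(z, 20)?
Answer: -13509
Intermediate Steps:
Function('J')(f, z) = Add(20, z)
Add(Function('J')(-4, 3), Mul(-34, 398)) = Add(Add(20, 3), Mul(-34, 398)) = Add(23, -13532) = -13509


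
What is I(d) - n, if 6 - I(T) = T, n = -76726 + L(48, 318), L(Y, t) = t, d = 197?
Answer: 76217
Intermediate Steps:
n = -76408 (n = -76726 + 318 = -76408)
I(T) = 6 - T
I(d) - n = (6 - 1*197) - 1*(-76408) = (6 - 197) + 76408 = -191 + 76408 = 76217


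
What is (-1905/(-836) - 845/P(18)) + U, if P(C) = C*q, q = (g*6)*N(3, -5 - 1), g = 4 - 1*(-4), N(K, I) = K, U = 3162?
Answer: 1714001771/541728 ≈ 3164.0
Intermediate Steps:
g = 8 (g = 4 + 4 = 8)
q = 144 (q = (8*6)*3 = 48*3 = 144)
P(C) = 144*C (P(C) = C*144 = 144*C)
(-1905/(-836) - 845/P(18)) + U = (-1905/(-836) - 845/(144*18)) + 3162 = (-1905*(-1/836) - 845/2592) + 3162 = (1905/836 - 845*1/2592) + 3162 = (1905/836 - 845/2592) + 3162 = 1057835/541728 + 3162 = 1714001771/541728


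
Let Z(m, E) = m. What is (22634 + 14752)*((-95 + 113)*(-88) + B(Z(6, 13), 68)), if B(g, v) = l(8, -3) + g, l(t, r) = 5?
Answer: -58808178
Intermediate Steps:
B(g, v) = 5 + g
(22634 + 14752)*((-95 + 113)*(-88) + B(Z(6, 13), 68)) = (22634 + 14752)*((-95 + 113)*(-88) + (5 + 6)) = 37386*(18*(-88) + 11) = 37386*(-1584 + 11) = 37386*(-1573) = -58808178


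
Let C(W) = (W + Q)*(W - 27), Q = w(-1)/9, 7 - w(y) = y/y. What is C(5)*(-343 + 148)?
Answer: 24310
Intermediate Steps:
w(y) = 6 (w(y) = 7 - y/y = 7 - 1*1 = 7 - 1 = 6)
Q = ⅔ (Q = 6/9 = 6*(⅑) = ⅔ ≈ 0.66667)
C(W) = (-27 + W)*(⅔ + W) (C(W) = (W + ⅔)*(W - 27) = (⅔ + W)*(-27 + W) = (-27 + W)*(⅔ + W))
C(5)*(-343 + 148) = (-18 + 5² - 79/3*5)*(-343 + 148) = (-18 + 25 - 395/3)*(-195) = -374/3*(-195) = 24310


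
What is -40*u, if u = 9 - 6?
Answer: -120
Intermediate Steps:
u = 3
-40*u = -40*3 = -120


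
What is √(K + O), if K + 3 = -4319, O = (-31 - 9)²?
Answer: I*√2722 ≈ 52.173*I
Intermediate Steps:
O = 1600 (O = (-40)² = 1600)
K = -4322 (K = -3 - 4319 = -4322)
√(K + O) = √(-4322 + 1600) = √(-2722) = I*√2722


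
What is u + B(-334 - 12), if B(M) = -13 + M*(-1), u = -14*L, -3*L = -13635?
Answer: -63297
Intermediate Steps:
L = 4545 (L = -⅓*(-13635) = 4545)
u = -63630 (u = -14*4545 = -63630)
B(M) = -13 - M
u + B(-334 - 12) = -63630 + (-13 - (-334 - 12)) = -63630 + (-13 - 1*(-346)) = -63630 + (-13 + 346) = -63630 + 333 = -63297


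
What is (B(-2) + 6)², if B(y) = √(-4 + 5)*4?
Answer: 100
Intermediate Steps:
B(y) = 4 (B(y) = √1*4 = 1*4 = 4)
(B(-2) + 6)² = (4 + 6)² = 10² = 100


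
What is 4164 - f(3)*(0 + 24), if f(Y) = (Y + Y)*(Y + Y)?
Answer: 3300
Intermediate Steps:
f(Y) = 4*Y² (f(Y) = (2*Y)*(2*Y) = 4*Y²)
4164 - f(3)*(0 + 24) = 4164 - 4*3²*(0 + 24) = 4164 - 4*9*24 = 4164 - 36*24 = 4164 - 1*864 = 4164 - 864 = 3300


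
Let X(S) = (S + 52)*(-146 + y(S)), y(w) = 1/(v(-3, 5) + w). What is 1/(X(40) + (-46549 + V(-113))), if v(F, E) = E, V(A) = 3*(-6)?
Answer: -45/2699863 ≈ -1.6668e-5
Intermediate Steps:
V(A) = -18
y(w) = 1/(5 + w)
X(S) = (-146 + 1/(5 + S))*(52 + S) (X(S) = (S + 52)*(-146 + 1/(5 + S)) = (52 + S)*(-146 + 1/(5 + S)) = (-146 + 1/(5 + S))*(52 + S))
1/(X(40) + (-46549 + V(-113))) = 1/((-37908 - 8321*40 - 146*40²)/(5 + 40) + (-46549 - 18)) = 1/((-37908 - 332840 - 146*1600)/45 - 46567) = 1/((-37908 - 332840 - 233600)/45 - 46567) = 1/((1/45)*(-604348) - 46567) = 1/(-604348/45 - 46567) = 1/(-2699863/45) = -45/2699863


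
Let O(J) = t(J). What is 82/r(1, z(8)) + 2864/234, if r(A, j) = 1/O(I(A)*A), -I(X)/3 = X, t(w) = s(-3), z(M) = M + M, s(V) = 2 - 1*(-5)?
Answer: 68590/117 ≈ 586.24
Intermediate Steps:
s(V) = 7 (s(V) = 2 + 5 = 7)
z(M) = 2*M
t(w) = 7
I(X) = -3*X
O(J) = 7
r(A, j) = ⅐ (r(A, j) = 1/7 = ⅐)
82/r(1, z(8)) + 2864/234 = 82/(⅐) + 2864/234 = 82*7 + 2864*(1/234) = 574 + 1432/117 = 68590/117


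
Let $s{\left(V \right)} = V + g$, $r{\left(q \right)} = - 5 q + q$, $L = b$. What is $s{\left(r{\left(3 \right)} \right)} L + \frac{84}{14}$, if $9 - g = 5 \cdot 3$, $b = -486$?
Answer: $8754$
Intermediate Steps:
$g = -6$ ($g = 9 - 5 \cdot 3 = 9 - 15 = -6$)
$L = -486$
$r{\left(q \right)} = - 4 q$
$s{\left(V \right)} = -6 + V$ ($s{\left(V \right)} = V - 6 = -6 + V$)
$s{\left(r{\left(3 \right)} \right)} L + \frac{84}{14} = \left(-6 - 12\right) \left(-486\right) + \frac{84}{14} = \left(-6 - 12\right) \left(-486\right) + 84 \cdot \frac{1}{14} = \left(-18\right) \left(-486\right) + 6 = 8748 + 6 = 8754$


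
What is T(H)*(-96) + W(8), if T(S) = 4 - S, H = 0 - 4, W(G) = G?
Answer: -760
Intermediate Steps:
H = -4
T(H)*(-96) + W(8) = (4 - 1*(-4))*(-96) + 8 = (4 + 4)*(-96) + 8 = 8*(-96) + 8 = -768 + 8 = -760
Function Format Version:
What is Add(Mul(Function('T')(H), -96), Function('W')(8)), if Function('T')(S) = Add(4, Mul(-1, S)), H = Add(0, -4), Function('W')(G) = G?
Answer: -760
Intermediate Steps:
H = -4
Add(Mul(Function('T')(H), -96), Function('W')(8)) = Add(Mul(Add(4, Mul(-1, -4)), -96), 8) = Add(Mul(Add(4, 4), -96), 8) = Add(Mul(8, -96), 8) = Add(-768, 8) = -760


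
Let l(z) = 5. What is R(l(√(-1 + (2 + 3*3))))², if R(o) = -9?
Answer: 81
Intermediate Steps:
R(l(√(-1 + (2 + 3*3))))² = (-9)² = 81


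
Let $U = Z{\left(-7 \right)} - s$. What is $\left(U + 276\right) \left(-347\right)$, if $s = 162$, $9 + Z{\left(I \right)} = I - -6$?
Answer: $-36088$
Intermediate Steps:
$Z{\left(I \right)} = -3 + I$ ($Z{\left(I \right)} = -9 + \left(I - -6\right) = -9 + \left(I + 6\right) = -9 + \left(6 + I\right) = -3 + I$)
$U = -172$ ($U = \left(-3 - 7\right) - 162 = -10 - 162 = -172$)
$\left(U + 276\right) \left(-347\right) = \left(-172 + 276\right) \left(-347\right) = 104 \left(-347\right) = -36088$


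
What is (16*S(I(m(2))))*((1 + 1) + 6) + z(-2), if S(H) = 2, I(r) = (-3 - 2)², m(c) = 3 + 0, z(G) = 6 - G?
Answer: 264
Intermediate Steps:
m(c) = 3
I(r) = 25 (I(r) = (-5)² = 25)
(16*S(I(m(2))))*((1 + 1) + 6) + z(-2) = (16*2)*((1 + 1) + 6) + (6 - 1*(-2)) = 32*(2 + 6) + (6 + 2) = 32*8 + 8 = 256 + 8 = 264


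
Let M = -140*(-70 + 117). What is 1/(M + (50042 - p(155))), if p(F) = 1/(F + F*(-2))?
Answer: 155/6736611 ≈ 2.3009e-5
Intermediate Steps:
p(F) = -1/F (p(F) = 1/(F - 2*F) = 1/(-F) = -1/F)
M = -6580 (M = -140*47 = -6580)
1/(M + (50042 - p(155))) = 1/(-6580 + (50042 - (-1)/155)) = 1/(-6580 + (50042 - 1*(-1/155))) = 1/(-6580 + (50042 + 1/155)) = 1/(-6580 + 7756511/155) = 1/(6736611/155) = 155/6736611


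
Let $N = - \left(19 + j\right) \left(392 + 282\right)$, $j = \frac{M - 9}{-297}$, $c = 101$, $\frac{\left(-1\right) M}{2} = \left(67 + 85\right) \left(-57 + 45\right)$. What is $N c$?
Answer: $- \frac{45473432}{99} \approx -4.5933 \cdot 10^{5}$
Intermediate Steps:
$M = 3648$ ($M = - 2 \left(67 + 85\right) \left(-57 + 45\right) = - 2 \cdot 152 \left(-12\right) = \left(-2\right) \left(-1824\right) = 3648$)
$j = - \frac{1213}{99}$ ($j = \frac{3648 - 9}{-297} = \left(3648 - 9\right) \left(- \frac{1}{297}\right) = 3639 \left(- \frac{1}{297}\right) = - \frac{1213}{99} \approx -12.253$)
$N = - \frac{450232}{99}$ ($N = - \left(19 - \frac{1213}{99}\right) \left(392 + 282\right) = - \frac{668 \cdot 674}{99} = \left(-1\right) \frac{450232}{99} = - \frac{450232}{99} \approx -4547.8$)
$N c = \left(- \frac{450232}{99}\right) 101 = - \frac{45473432}{99}$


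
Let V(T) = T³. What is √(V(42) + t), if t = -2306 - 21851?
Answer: 7*√1019 ≈ 223.45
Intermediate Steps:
t = -24157
√(V(42) + t) = √(42³ - 24157) = √(74088 - 24157) = √49931 = 7*√1019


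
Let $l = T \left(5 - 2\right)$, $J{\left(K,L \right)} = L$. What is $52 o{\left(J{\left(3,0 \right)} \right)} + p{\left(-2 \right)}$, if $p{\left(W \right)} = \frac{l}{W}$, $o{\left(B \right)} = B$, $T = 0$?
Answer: $0$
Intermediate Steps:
$l = 0$ ($l = 0 \left(5 - 2\right) = 0 \cdot 3 = 0$)
$p{\left(W \right)} = 0$ ($p{\left(W \right)} = \frac{0}{W} = 0$)
$52 o{\left(J{\left(3,0 \right)} \right)} + p{\left(-2 \right)} = 52 \cdot 0 + 0 = 0 + 0 = 0$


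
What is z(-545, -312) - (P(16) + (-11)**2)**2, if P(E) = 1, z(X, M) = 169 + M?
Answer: -15027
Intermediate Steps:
z(-545, -312) - (P(16) + (-11)**2)**2 = (169 - 312) - (1 + (-11)**2)**2 = -143 - (1 + 121)**2 = -143 - 1*122**2 = -143 - 1*14884 = -143 - 14884 = -15027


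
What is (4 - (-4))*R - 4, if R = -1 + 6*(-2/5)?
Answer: -156/5 ≈ -31.200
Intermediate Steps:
R = -17/5 (R = -1 + 6*(-2*1/5) = -1 + 6*(-2/5) = -1 - 12/5 = -17/5 ≈ -3.4000)
(4 - (-4))*R - 4 = (4 - (-4))*(-17/5) - 4 = (4 - 1*(-4))*(-17/5) - 4 = (4 + 4)*(-17/5) - 4 = 8*(-17/5) - 4 = -136/5 - 4 = -156/5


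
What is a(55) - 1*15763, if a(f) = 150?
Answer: -15613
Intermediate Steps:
a(55) - 1*15763 = 150 - 1*15763 = 150 - 15763 = -15613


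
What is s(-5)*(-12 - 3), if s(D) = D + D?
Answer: 150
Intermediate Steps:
s(D) = 2*D
s(-5)*(-12 - 3) = (2*(-5))*(-12 - 3) = -10*(-15) = 150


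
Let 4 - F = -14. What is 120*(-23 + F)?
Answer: -600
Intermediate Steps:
F = 18 (F = 4 - 1*(-14) = 4 + 14 = 18)
120*(-23 + F) = 120*(-23 + 18) = 120*(-5) = -600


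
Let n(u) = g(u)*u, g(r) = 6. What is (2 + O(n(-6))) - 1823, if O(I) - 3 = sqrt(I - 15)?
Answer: -1818 + I*sqrt(51) ≈ -1818.0 + 7.1414*I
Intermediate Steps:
n(u) = 6*u
O(I) = 3 + sqrt(-15 + I) (O(I) = 3 + sqrt(I - 15) = 3 + sqrt(-15 + I))
(2 + O(n(-6))) - 1823 = (2 + (3 + sqrt(-15 + 6*(-6)))) - 1823 = (2 + (3 + sqrt(-15 - 36))) - 1823 = (2 + (3 + sqrt(-51))) - 1823 = (2 + (3 + I*sqrt(51))) - 1823 = (5 + I*sqrt(51)) - 1823 = -1818 + I*sqrt(51)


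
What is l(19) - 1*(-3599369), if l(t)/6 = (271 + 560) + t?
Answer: 3604469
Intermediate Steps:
l(t) = 4986 + 6*t (l(t) = 6*((271 + 560) + t) = 6*(831 + t) = 4986 + 6*t)
l(19) - 1*(-3599369) = (4986 + 6*19) - 1*(-3599369) = (4986 + 114) + 3599369 = 5100 + 3599369 = 3604469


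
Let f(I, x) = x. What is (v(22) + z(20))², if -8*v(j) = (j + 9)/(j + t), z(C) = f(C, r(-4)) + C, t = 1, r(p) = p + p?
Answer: 4739329/33856 ≈ 139.98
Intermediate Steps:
r(p) = 2*p
z(C) = -8 + C (z(C) = 2*(-4) + C = -8 + C)
v(j) = -(9 + j)/(8*(1 + j)) (v(j) = -(j + 9)/(8*(j + 1)) = -(9 + j)/(8*(1 + j)))
(v(22) + z(20))² = ((-9 - 1*22)/(8*(1 + 22)) + (-8 + 20))² = ((⅛)*(-9 - 22)/23 + 12)² = ((⅛)*(1/23)*(-31) + 12)² = (-31/184 + 12)² = (2177/184)² = 4739329/33856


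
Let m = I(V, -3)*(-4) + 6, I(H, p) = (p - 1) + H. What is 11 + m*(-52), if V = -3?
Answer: -1757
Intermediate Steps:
I(H, p) = -1 + H + p (I(H, p) = (-1 + p) + H = -1 + H + p)
m = 34 (m = (-1 - 3 - 3)*(-4) + 6 = -7*(-4) + 6 = 28 + 6 = 34)
11 + m*(-52) = 11 + 34*(-52) = 11 - 1768 = -1757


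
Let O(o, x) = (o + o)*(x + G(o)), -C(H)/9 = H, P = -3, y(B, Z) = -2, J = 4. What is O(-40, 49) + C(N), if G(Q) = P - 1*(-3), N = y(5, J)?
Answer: -3902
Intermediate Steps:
N = -2
G(Q) = 0 (G(Q) = -3 - 1*(-3) = -3 + 3 = 0)
C(H) = -9*H
O(o, x) = 2*o*x (O(o, x) = (o + o)*(x + 0) = (2*o)*x = 2*o*x)
O(-40, 49) + C(N) = 2*(-40)*49 - 9*(-2) = -3920 + 18 = -3902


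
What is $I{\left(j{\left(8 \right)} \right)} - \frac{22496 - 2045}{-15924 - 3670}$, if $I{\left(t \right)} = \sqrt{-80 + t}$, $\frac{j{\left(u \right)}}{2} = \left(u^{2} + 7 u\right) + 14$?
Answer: $\frac{20451}{19594} + 2 \sqrt{47} \approx 14.755$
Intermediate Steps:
$j{\left(u \right)} = 28 + 2 u^{2} + 14 u$ ($j{\left(u \right)} = 2 \left(\left(u^{2} + 7 u\right) + 14\right) = 2 \left(14 + u^{2} + 7 u\right) = 28 + 2 u^{2} + 14 u$)
$I{\left(j{\left(8 \right)} \right)} - \frac{22496 - 2045}{-15924 - 3670} = \sqrt{-80 + \left(28 + 2 \cdot 8^{2} + 14 \cdot 8\right)} - \frac{22496 - 2045}{-15924 - 3670} = \sqrt{-80 + \left(28 + 2 \cdot 64 + 112\right)} - \frac{20451}{-19594} = \sqrt{-80 + \left(28 + 128 + 112\right)} - 20451 \left(- \frac{1}{19594}\right) = \sqrt{-80 + 268} - - \frac{20451}{19594} = \sqrt{188} + \frac{20451}{19594} = 2 \sqrt{47} + \frac{20451}{19594} = \frac{20451}{19594} + 2 \sqrt{47}$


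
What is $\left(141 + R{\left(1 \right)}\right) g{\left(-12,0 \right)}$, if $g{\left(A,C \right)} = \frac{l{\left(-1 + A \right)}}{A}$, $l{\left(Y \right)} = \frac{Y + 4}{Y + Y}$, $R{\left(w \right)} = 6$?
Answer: $- \frac{441}{104} \approx -4.2404$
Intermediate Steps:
$l{\left(Y \right)} = \frac{4 + Y}{2 Y}$
$g{\left(A,C \right)} = \frac{3 + A}{2 A \left(-1 + A\right)}$ ($g{\left(A,C \right)} = \frac{\frac{1}{2} \frac{1}{-1 + A} \left(4 + \left(-1 + A\right)\right)}{A} = \frac{\frac{1}{2} \frac{1}{-1 + A} \left(3 + A\right)}{A} = \frac{3 + A}{2 A \left(-1 + A\right)}$)
$\left(141 + R{\left(1 \right)}\right) g{\left(-12,0 \right)} = \left(141 + 6\right) \frac{3 - 12}{2 \left(-12\right) \left(-1 - 12\right)} = 147 \cdot \frac{1}{2} \left(- \frac{1}{12}\right) \frac{1}{-13} \left(-9\right) = 147 \cdot \frac{1}{2} \left(- \frac{1}{12}\right) \left(- \frac{1}{13}\right) \left(-9\right) = 147 \left(- \frac{3}{104}\right) = - \frac{441}{104}$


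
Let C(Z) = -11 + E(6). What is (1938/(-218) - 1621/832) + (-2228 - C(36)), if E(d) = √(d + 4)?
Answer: -202038193/90688 - √10 ≈ -2231.0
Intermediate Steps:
E(d) = √(4 + d)
C(Z) = -11 + √10 (C(Z) = -11 + √(4 + 6) = -11 + √10)
(1938/(-218) - 1621/832) + (-2228 - C(36)) = (1938/(-218) - 1621/832) + (-2228 - (-11 + √10)) = (1938*(-1/218) - 1621*1/832) + (-2228 + (11 - √10)) = (-969/109 - 1621/832) + (-2217 - √10) = -982897/90688 + (-2217 - √10) = -202038193/90688 - √10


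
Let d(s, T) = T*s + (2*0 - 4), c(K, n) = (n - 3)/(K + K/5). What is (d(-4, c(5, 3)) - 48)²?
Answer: 2704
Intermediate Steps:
c(K, n) = 5*(-3 + n)/(6*K) (c(K, n) = (-3 + n)/(K + K*(⅕)) = (-3 + n)/(K + K/5) = (-3 + n)/((6*K/5)) = (-3 + n)*(5/(6*K)) = 5*(-3 + n)/(6*K))
d(s, T) = -4 + T*s (d(s, T) = T*s + (0 - 4) = T*s - 4 = -4 + T*s)
(d(-4, c(5, 3)) - 48)² = ((-4 + ((⅚)*(-3 + 3)/5)*(-4)) - 48)² = ((-4 + ((⅚)*(⅕)*0)*(-4)) - 48)² = ((-4 + 0*(-4)) - 48)² = ((-4 + 0) - 48)² = (-4 - 48)² = (-52)² = 2704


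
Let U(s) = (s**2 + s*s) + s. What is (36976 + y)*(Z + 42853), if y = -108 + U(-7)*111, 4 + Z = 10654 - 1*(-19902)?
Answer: 3447759445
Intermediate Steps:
U(s) = s + 2*s**2 (U(s) = (s**2 + s**2) + s = 2*s**2 + s = s + 2*s**2)
Z = 30552 (Z = -4 + (10654 - 1*(-19902)) = -4 + (10654 + 19902) = -4 + 30556 = 30552)
y = 9993 (y = -108 - 7*(1 + 2*(-7))*111 = -108 - 7*(1 - 14)*111 = -108 - 7*(-13)*111 = -108 + 91*111 = -108 + 10101 = 9993)
(36976 + y)*(Z + 42853) = (36976 + 9993)*(30552 + 42853) = 46969*73405 = 3447759445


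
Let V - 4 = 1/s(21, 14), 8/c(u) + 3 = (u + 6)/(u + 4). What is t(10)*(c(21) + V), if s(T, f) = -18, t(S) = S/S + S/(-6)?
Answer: 4/27 ≈ 0.14815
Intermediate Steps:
t(S) = 1 - S/6 (t(S) = 1 + S*(-1/6) = 1 - S/6)
c(u) = 8/(-3 + (6 + u)/(4 + u)) (c(u) = 8/(-3 + (u + 6)/(u + 4)) = 8/(-3 + (6 + u)/(4 + u)))
V = 71/18 (V = 4 + 1/(-18) = 4 - 1/18 = 71/18 ≈ 3.9444)
t(10)*(c(21) + V) = (1 - 1/6*10)*(4*(-4 - 1*21)/(3 + 21) + 71/18) = (1 - 5/3)*(4*(-4 - 21)/24 + 71/18) = -2*(4*(1/24)*(-25) + 71/18)/3 = -2*(-25/6 + 71/18)/3 = -2/3*(-2/9) = 4/27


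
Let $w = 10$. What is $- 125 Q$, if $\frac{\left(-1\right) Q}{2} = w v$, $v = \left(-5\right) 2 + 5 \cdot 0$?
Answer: $-25000$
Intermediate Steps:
$v = -10$ ($v = -10 + 0 = -10$)
$Q = 200$ ($Q = - 2 \cdot 10 \left(-10\right) = \left(-2\right) \left(-100\right) = 200$)
$- 125 Q = \left(-125\right) 200 = -25000$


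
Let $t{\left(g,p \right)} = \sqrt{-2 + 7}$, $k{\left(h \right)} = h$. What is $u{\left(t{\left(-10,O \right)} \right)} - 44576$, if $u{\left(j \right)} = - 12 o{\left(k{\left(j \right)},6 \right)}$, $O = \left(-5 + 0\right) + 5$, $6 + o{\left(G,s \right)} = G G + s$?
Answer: $-44636$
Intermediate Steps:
$o{\left(G,s \right)} = -6 + s + G^{2}$ ($o{\left(G,s \right)} = -6 + \left(G G + s\right) = -6 + \left(G^{2} + s\right) = -6 + \left(s + G^{2}\right) = -6 + s + G^{2}$)
$O = 0$ ($O = -5 + 5 = 0$)
$t{\left(g,p \right)} = \sqrt{5}$
$u{\left(j \right)} = - 12 j^{2}$ ($u{\left(j \right)} = - 12 \left(-6 + 6 + j^{2}\right) = - 12 j^{2}$)
$u{\left(t{\left(-10,O \right)} \right)} - 44576 = - 12 \left(\sqrt{5}\right)^{2} - 44576 = \left(-12\right) 5 - 44576 = -60 - 44576 = -44636$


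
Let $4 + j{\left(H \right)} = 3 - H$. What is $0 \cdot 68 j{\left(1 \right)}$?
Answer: $0$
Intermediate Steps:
$j{\left(H \right)} = -1 - H$ ($j{\left(H \right)} = -4 - \left(-3 + H\right) = -1 - H$)
$0 \cdot 68 j{\left(1 \right)} = 0 \cdot 68 \left(-1 - 1\right) = 0 \left(-1 - 1\right) = 0 \left(-2\right) = 0$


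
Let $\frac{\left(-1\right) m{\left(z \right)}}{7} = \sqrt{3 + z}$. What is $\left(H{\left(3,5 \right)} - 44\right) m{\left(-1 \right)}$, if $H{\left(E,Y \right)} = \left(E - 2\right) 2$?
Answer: $294 \sqrt{2} \approx 415.78$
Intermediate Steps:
$m{\left(z \right)} = - 7 \sqrt{3 + z}$
$H{\left(E,Y \right)} = -4 + 2 E$ ($H{\left(E,Y \right)} = \left(-2 + E\right) 2 = -4 + 2 E$)
$\left(H{\left(3,5 \right)} - 44\right) m{\left(-1 \right)} = \left(\left(-4 + 2 \cdot 3\right) - 44\right) \left(- 7 \sqrt{3 - 1}\right) = \left(\left(-4 + 6\right) - 44\right) \left(- 7 \sqrt{2}\right) = \left(2 - 44\right) \left(- 7 \sqrt{2}\right) = - 42 \left(- 7 \sqrt{2}\right) = 294 \sqrt{2}$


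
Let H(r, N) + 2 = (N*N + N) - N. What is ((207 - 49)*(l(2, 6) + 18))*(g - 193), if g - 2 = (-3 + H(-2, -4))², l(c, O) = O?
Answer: -265440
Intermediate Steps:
H(r, N) = -2 + N² (H(r, N) = -2 + ((N*N + N) - N) = -2 + ((N² + N) - N) = -2 + ((N + N²) - N) = -2 + N²)
g = 123 (g = 2 + (-3 + (-2 + (-4)²))² = 2 + (-3 + (-2 + 16))² = 2 + (-3 + 14)² = 2 + 11² = 2 + 121 = 123)
((207 - 49)*(l(2, 6) + 18))*(g - 193) = ((207 - 49)*(6 + 18))*(123 - 193) = (158*24)*(-70) = 3792*(-70) = -265440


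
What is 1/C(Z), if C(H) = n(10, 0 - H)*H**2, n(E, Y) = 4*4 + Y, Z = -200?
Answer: 1/8640000 ≈ 1.1574e-7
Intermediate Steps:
n(E, Y) = 16 + Y
C(H) = H**2*(16 - H) (C(H) = (16 + (0 - H))*H**2 = (16 - H)*H**2 = H**2*(16 - H))
1/C(Z) = 1/((-200)**2*(16 - 1*(-200))) = 1/(40000*(16 + 200)) = 1/(40000*216) = 1/8640000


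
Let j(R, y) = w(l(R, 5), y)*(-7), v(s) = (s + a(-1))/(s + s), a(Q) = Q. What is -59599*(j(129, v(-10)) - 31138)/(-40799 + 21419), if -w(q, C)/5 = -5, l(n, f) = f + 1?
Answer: -1866223487/19380 ≈ -96296.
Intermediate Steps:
l(n, f) = 1 + f
w(q, C) = 25 (w(q, C) = -5*(-5) = 25)
v(s) = (-1 + s)/(2*s) (v(s) = (s - 1)/(s + s) = (-1 + s)/((2*s)) = (-1 + s)*(1/(2*s)) = (-1 + s)/(2*s))
j(R, y) = -175 (j(R, y) = 25*(-7) = -175)
-59599*(j(129, v(-10)) - 31138)/(-40799 + 21419) = -59599*(-175 - 31138)/(-40799 + 21419) = -59599/((-19380/(-31313))) = -59599/((-19380*(-1/31313))) = -59599/19380/31313 = -59599*31313/19380 = -1866223487/19380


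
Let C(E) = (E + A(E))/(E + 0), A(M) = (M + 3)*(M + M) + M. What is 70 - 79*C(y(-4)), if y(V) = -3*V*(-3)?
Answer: 5126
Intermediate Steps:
y(V) = 9*V
A(M) = M + 2*M*(3 + M) (A(M) = (3 + M)*(2*M) + M = 2*M*(3 + M) + M = M + 2*M*(3 + M))
C(E) = (E + E*(7 + 2*E))/E (C(E) = (E + E*(7 + 2*E))/(E + 0) = (E + E*(7 + 2*E))/E)
70 - 79*C(y(-4)) = 70 - 79*(8 + 2*(9*(-4))) = 70 - 79*(8 + 2*(-36)) = 70 - 79*(8 - 72) = 70 - 79*(-64) = 70 + 5056 = 5126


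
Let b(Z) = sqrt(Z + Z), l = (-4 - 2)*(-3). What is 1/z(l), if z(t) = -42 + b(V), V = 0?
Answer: -1/42 ≈ -0.023810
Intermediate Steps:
l = 18 (l = -6*(-3) = 18)
b(Z) = sqrt(2)*sqrt(Z) (b(Z) = sqrt(2*Z) = sqrt(2)*sqrt(Z))
z(t) = -42 (z(t) = -42 + sqrt(2)*sqrt(0) = -42 + sqrt(2)*0 = -42 + 0 = -42)
1/z(l) = 1/(-42) = -1/42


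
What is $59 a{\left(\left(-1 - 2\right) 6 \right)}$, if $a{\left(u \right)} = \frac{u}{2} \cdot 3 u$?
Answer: $28674$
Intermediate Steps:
$a{\left(u \right)} = \frac{3 u^{2}}{2}$ ($a{\left(u \right)} = u \frac{1}{2} \cdot 3 u = \frac{u}{2} \cdot 3 u = \frac{3 u}{2} u = \frac{3 u^{2}}{2}$)
$59 a{\left(\left(-1 - 2\right) 6 \right)} = 59 \frac{3 \left(\left(-1 - 2\right) 6\right)^{2}}{2} = 59 \frac{3 \left(\left(-3\right) 6\right)^{2}}{2} = 59 \frac{3 \left(-18\right)^{2}}{2} = 59 \cdot \frac{3}{2} \cdot 324 = 59 \cdot 486 = 28674$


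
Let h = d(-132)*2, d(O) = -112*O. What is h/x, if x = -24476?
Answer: -7392/6119 ≈ -1.2080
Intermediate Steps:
h = 29568 (h = -112*(-132)*2 = 14784*2 = 29568)
h/x = 29568/(-24476) = 29568*(-1/24476) = -7392/6119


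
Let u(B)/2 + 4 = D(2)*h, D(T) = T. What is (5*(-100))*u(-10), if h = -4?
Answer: 12000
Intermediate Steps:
u(B) = -24 (u(B) = -8 + 2*(2*(-4)) = -8 + 2*(-8) = -8 - 16 = -24)
(5*(-100))*u(-10) = (5*(-100))*(-24) = -500*(-24) = 12000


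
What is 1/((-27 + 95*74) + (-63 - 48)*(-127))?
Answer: 1/21100 ≈ 4.7393e-5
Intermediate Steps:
1/((-27 + 95*74) + (-63 - 48)*(-127)) = 1/((-27 + 7030) - 111*(-127)) = 1/(7003 + 14097) = 1/21100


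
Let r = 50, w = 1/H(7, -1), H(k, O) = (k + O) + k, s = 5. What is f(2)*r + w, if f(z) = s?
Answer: 3251/13 ≈ 250.08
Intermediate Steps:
H(k, O) = O + 2*k (H(k, O) = (O + k) + k = O + 2*k)
w = 1/13 (w = 1/(-1 + 2*7) = 1/(-1 + 14) = 1/13 ≈ 0.076923)
f(z) = 5
f(2)*r + w = 5*50 + 1/13 = 250 + 1/13 = 3251/13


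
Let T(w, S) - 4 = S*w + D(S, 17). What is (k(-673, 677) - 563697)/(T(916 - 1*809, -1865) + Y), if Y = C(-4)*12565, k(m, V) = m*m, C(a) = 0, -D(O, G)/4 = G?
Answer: 15824/28517 ≈ 0.55490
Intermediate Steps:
D(O, G) = -4*G
k(m, V) = m**2
Y = 0 (Y = 0*12565 = 0)
T(w, S) = -64 + S*w (T(w, S) = 4 + (S*w - 4*17) = 4 + (S*w - 68) = 4 + (-68 + S*w) = -64 + S*w)
(k(-673, 677) - 563697)/(T(916 - 1*809, -1865) + Y) = ((-673)**2 - 563697)/((-64 - 1865*(916 - 1*809)) + 0) = (452929 - 563697)/((-64 - 1865*(916 - 809)) + 0) = -110768/((-64 - 1865*107) + 0) = -110768/((-64 - 199555) + 0) = -110768/(-199619 + 0) = -110768/(-199619) = -110768*(-1/199619) = 15824/28517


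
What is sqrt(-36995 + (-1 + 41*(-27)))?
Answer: I*sqrt(38103) ≈ 195.2*I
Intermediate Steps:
sqrt(-36995 + (-1 + 41*(-27))) = sqrt(-36995 + (-1 - 1107)) = sqrt(-36995 - 1108) = sqrt(-38103) = I*sqrt(38103)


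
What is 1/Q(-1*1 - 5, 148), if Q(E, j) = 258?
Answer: 1/258 ≈ 0.0038760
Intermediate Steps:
1/Q(-1*1 - 5, 148) = 1/258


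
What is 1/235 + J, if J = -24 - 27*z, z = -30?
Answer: 184711/235 ≈ 786.00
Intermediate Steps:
J = 786 (J = -24 - 27*(-30) = -24 + 810 = 786)
1/235 + J = 1/235 + 786 = 184711/235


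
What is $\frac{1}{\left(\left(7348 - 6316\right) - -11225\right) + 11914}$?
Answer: $\frac{1}{24171} \approx 4.1372 \cdot 10^{-5}$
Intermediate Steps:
$\frac{1}{\left(\left(7348 - 6316\right) - -11225\right) + 11914} = \frac{1}{\left(1032 + 11225\right) + 11914} = \frac{1}{12257 + 11914} = \frac{1}{24171}$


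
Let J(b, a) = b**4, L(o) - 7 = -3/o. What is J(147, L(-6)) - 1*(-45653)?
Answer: 466994534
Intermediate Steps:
L(o) = 7 - 3/o
J(147, L(-6)) - 1*(-45653) = 147**4 - 1*(-45653) = 466948881 + 45653 = 466994534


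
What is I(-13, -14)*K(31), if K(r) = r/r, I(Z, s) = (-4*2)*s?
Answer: 112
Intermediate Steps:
I(Z, s) = -8*s
K(r) = 1
I(-13, -14)*K(31) = -8*(-14)*1 = 112*1 = 112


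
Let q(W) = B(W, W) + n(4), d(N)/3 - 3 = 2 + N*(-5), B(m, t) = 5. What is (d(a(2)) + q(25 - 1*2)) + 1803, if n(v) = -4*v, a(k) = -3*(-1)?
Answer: 1762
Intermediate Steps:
a(k) = 3
d(N) = 15 - 15*N (d(N) = 9 + 3*(2 + N*(-5)) = 9 + 3*(2 - 5*N) = 9 + (6 - 15*N) = 15 - 15*N)
q(W) = -11 (q(W) = 5 - 4*4 = 5 - 16 = -11)
(d(a(2)) + q(25 - 1*2)) + 1803 = ((15 - 15*3) - 11) + 1803 = ((15 - 45) - 11) + 1803 = (-30 - 11) + 1803 = -41 + 1803 = 1762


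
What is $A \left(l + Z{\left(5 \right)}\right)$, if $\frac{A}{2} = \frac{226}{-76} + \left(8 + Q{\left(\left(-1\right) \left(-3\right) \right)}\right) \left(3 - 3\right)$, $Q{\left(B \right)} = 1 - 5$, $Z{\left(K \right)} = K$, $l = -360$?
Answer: $\frac{40115}{19} \approx 2111.3$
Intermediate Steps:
$Q{\left(B \right)} = -4$
$A = - \frac{113}{19}$ ($A = 2 \left(\frac{226}{-76} + \left(8 - 4\right) \left(3 - 3\right)\right) = 2 \left(226 \left(- \frac{1}{76}\right) + 4 \left(3 - 3\right)\right) = 2 \left(- \frac{113}{38} + 4 \cdot 0\right) = 2 \left(- \frac{113}{38} + 0\right) = 2 \left(- \frac{113}{38}\right) = - \frac{113}{19} \approx -5.9474$)
$A \left(l + Z{\left(5 \right)}\right) = - \frac{113 \left(-360 + 5\right)}{19} = \left(- \frac{113}{19}\right) \left(-355\right) = \frac{40115}{19}$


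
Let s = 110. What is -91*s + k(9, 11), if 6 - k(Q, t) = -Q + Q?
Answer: -10004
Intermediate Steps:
k(Q, t) = 6 (k(Q, t) = 6 - (-Q + Q) = 6 - 1*0 = 6 + 0 = 6)
-91*s + k(9, 11) = -91*110 + 6 = -10010 + 6 = -10004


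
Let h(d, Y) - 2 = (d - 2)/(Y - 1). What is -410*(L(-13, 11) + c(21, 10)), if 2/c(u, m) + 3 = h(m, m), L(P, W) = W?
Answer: 2870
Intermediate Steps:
h(d, Y) = 2 + (-2 + d)/(-1 + Y) (h(d, Y) = 2 + (d - 2)/(Y - 1) = 2 + (-2 + d)/(-1 + Y))
c(u, m) = 2/(-3 + (-4 + 3*m)/(-1 + m)) (c(u, m) = 2/(-3 + (-4 + m + 2*m)/(-1 + m)) = 2/(-3 + (-4 + 3*m)/(-1 + m)))
-410*(L(-13, 11) + c(21, 10)) = -410*(11 + (2 - 2*10)) = -410*(11 + (2 - 20)) = -410*(11 - 18) = -410*(-7) = 2870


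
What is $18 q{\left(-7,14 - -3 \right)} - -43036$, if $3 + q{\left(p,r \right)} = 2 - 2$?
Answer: $42982$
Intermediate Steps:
$q{\left(p,r \right)} = -3$ ($q{\left(p,r \right)} = -3 + \left(2 - 2\right) = -3 + 0 = -3$)
$18 q{\left(-7,14 - -3 \right)} - -43036 = 18 \left(-3\right) - -43036 = -54 + 43036 = 42982$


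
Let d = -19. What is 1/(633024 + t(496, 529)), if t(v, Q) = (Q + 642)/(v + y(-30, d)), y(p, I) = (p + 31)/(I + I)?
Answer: 18847/11930647826 ≈ 1.5797e-6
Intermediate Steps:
y(p, I) = (31 + p)/(2*I) (y(p, I) = (31 + p)/((2*I)) = (31 + p)*(1/(2*I)) = (31 + p)/(2*I))
t(v, Q) = (642 + Q)/(-1/38 + v) (t(v, Q) = (Q + 642)/(v + (½)*(31 - 30)/(-19)) = (642 + Q)/(v + (½)*(-1/19)*1) = (642 + Q)/(v - 1/38) = (642 + Q)/(-1/38 + v))
1/(633024 + t(496, 529)) = 1/(633024 + 38*(642 + 529)/(-1 + 38*496)) = 1/(633024 + 38*1171/(-1 + 18848)) = 1/(633024 + 38*1171/18847) = 1/(633024 + 38*(1/18847)*1171) = 1/(633024 + 44498/18847) = 1/(11930647826/18847) = 18847/11930647826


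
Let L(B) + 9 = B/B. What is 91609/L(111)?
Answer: -91609/8 ≈ -11451.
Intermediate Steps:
L(B) = -8 (L(B) = -9 + B/B = -9 + 1 = -8)
91609/L(111) = 91609/(-8) = 91609*(-⅛) = -91609/8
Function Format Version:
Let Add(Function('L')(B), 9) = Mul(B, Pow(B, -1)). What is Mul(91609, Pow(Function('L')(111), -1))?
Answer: Rational(-91609, 8) ≈ -11451.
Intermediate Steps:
Function('L')(B) = -8 (Function('L')(B) = Add(-9, Mul(B, Pow(B, -1))) = Add(-9, 1) = -8)
Mul(91609, Pow(Function('L')(111), -1)) = Mul(91609, Pow(-8, -1)) = Mul(91609, Rational(-1, 8)) = Rational(-91609, 8)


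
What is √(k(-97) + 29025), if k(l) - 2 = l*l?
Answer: 2*√9609 ≈ 196.05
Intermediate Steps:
k(l) = 2 + l² (k(l) = 2 + l*l = 2 + l²)
√(k(-97) + 29025) = √((2 + (-97)²) + 29025) = √((2 + 9409) + 29025) = √(9411 + 29025) = √38436 = 2*√9609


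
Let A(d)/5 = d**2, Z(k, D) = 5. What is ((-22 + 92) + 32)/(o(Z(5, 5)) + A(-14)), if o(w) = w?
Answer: 102/985 ≈ 0.10355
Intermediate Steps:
A(d) = 5*d**2
((-22 + 92) + 32)/(o(Z(5, 5)) + A(-14)) = ((-22 + 92) + 32)/(5 + 5*(-14)**2) = (70 + 32)/(5 + 5*196) = 102/(5 + 980) = 102/985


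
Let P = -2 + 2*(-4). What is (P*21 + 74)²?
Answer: 18496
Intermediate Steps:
P = -10 (P = -2 - 8 = -10)
(P*21 + 74)² = (-10*21 + 74)² = (-210 + 74)² = (-136)² = 18496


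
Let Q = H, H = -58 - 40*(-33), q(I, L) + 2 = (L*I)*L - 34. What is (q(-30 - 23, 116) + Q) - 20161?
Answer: -732103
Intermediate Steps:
q(I, L) = -36 + I*L² (q(I, L) = -2 + ((L*I)*L - 34) = -2 + ((I*L)*L - 34) = -2 + (I*L² - 34) = -2 + (-34 + I*L²) = -36 + I*L²)
H = 1262 (H = -58 + 1320 = 1262)
Q = 1262
(q(-30 - 23, 116) + Q) - 20161 = ((-36 + (-30 - 23)*116²) + 1262) - 20161 = ((-36 - 53*13456) + 1262) - 20161 = ((-36 - 713168) + 1262) - 20161 = (-713204 + 1262) - 20161 = -711942 - 20161 = -732103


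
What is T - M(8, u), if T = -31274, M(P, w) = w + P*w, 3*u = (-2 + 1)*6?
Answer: -31256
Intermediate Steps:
u = -2 (u = ((-2 + 1)*6)/3 = (-1*6)/3 = (⅓)*(-6) = -2)
T - M(8, u) = -31274 - (-2)*(1 + 8) = -31274 - (-2)*9 = -31274 - 1*(-18) = -31274 + 18 = -31256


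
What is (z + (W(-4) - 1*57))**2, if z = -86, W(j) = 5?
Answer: 19044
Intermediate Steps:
(z + (W(-4) - 1*57))**2 = (-86 + (5 - 1*57))**2 = (-86 + (5 - 57))**2 = (-86 - 52)**2 = (-138)**2 = 19044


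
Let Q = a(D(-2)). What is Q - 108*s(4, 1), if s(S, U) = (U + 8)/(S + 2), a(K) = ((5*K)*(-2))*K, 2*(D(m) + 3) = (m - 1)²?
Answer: -369/2 ≈ -184.50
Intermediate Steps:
D(m) = -3 + (-1 + m)²/2 (D(m) = -3 + (m - 1)²/2 = -3 + (-1 + m)²/2)
a(K) = -10*K² (a(K) = (-10*K)*K = -10*K²)
s(S, U) = (8 + U)/(2 + S)
Q = -45/2 (Q = -10*(-3 + (-1 - 2)²/2)² = -10*(-3 + (½)*(-3)²)² = -10*(-3 + (½)*9)² = -10*(-3 + 9/2)² = -10*(3/2)² = -10*9/4 = -45/2 ≈ -22.500)
Q - 108*s(4, 1) = -45/2 - 108*(8 + 1)/(2 + 4) = -45/2 - 108*9/6 = -45/2 - 18*9 = -45/2 - 108*3/2 = -45/2 - 162 = -369/2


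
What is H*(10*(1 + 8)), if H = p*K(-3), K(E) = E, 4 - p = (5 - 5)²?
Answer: -1080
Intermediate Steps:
p = 4 (p = 4 - (5 - 5)² = 4 - 1*0² = 4 - 1*0 = 4 + 0 = 4)
H = -12 (H = 4*(-3) = -12)
H*(10*(1 + 8)) = -120*(1 + 8) = -120*9 = -12*90 = -1080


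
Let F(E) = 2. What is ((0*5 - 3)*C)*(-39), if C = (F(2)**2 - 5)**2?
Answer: 117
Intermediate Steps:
C = 1 (C = (2**2 - 5)**2 = (4 - 5)**2 = (-1)**2 = 1)
((0*5 - 3)*C)*(-39) = ((0*5 - 3)*1)*(-39) = ((0 - 3)*1)*(-39) = -3*1*(-39) = -3*(-39) = 117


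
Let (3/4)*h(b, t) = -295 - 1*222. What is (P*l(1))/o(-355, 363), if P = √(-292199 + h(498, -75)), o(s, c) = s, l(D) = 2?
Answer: -2*I*√2635995/1065 ≈ -3.049*I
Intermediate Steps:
h(b, t) = -2068/3 (h(b, t) = 4*(-295 - 1*222)/3 = 4*(-295 - 222)/3 = (4/3)*(-517) = -2068/3)
P = I*√2635995/3 (P = √(-292199 - 2068/3) = √(-878665/3) = I*√2635995/3 ≈ 541.19*I)
(P*l(1))/o(-355, 363) = ((I*√2635995/3)*2)/(-355) = (2*I*√2635995/3)*(-1/355) = -2*I*√2635995/1065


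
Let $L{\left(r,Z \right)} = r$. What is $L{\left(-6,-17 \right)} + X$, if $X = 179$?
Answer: $173$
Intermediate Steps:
$L{\left(-6,-17 \right)} + X = -6 + 179 = 173$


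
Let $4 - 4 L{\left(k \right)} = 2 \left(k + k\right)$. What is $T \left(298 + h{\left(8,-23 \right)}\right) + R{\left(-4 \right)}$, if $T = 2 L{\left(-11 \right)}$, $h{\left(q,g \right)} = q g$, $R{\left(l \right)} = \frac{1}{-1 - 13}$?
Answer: $\frac{38303}{14} \approx 2735.9$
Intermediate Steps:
$L{\left(k \right)} = 1 - k$ ($L{\left(k \right)} = 1 - \frac{2 \left(k + k\right)}{4} = 1 - \frac{2 \cdot 2 k}{4} = 1 - \frac{4 k}{4} = 1 - k$)
$R{\left(l \right)} = - \frac{1}{14}$ ($R{\left(l \right)} = \frac{1}{-14} = - \frac{1}{14}$)
$h{\left(q,g \right)} = g q$
$T = 24$ ($T = 2 \left(1 - -11\right) = 2 \left(1 + 11\right) = 2 \cdot 12 = 24$)
$T \left(298 + h{\left(8,-23 \right)}\right) + R{\left(-4 \right)} = 24 \left(298 - 184\right) - \frac{1}{14} = 24 \cdot 114 - \frac{1}{14} = 2736 - \frac{1}{14} = \frac{38303}{14}$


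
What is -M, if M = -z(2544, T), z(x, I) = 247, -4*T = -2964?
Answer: 247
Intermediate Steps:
T = 741 (T = -¼*(-2964) = 741)
M = -247 (M = -1*247 = -247)
-M = -1*(-247) = 247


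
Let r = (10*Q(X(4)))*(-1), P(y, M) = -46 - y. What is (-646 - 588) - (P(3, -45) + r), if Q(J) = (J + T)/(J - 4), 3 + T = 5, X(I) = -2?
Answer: -1185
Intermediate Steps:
T = 2 (T = -3 + 5 = 2)
Q(J) = (2 + J)/(-4 + J) (Q(J) = (J + 2)/(J - 4) = (2 + J)/(-4 + J))
r = 0 (r = (10*((2 - 2)/(-4 - 2)))*(-1) = (10*(0/(-6)))*(-1) = (10*(-⅙*0))*(-1) = (10*0)*(-1) = 0*(-1) = 0)
(-646 - 588) - (P(3, -45) + r) = (-646 - 588) - ((-46 - 1*3) + 0) = -1234 - ((-46 - 3) + 0) = -1234 - (-49 + 0) = -1234 - 1*(-49) = -1234 + 49 = -1185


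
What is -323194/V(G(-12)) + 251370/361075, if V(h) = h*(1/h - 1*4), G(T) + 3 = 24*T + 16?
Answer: -23284103036/79508715 ≈ -292.85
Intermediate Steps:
G(T) = 13 + 24*T (G(T) = -3 + (24*T + 16) = -3 + (16 + 24*T) = 13 + 24*T)
V(h) = h*(-4 + 1/h) (V(h) = h*(1/h - 4) = h*(-4 + 1/h))
-323194/V(G(-12)) + 251370/361075 = -323194/(1 - 4*(13 + 24*(-12))) + 251370/361075 = -323194/(1 - 4*(13 - 288)) + 251370*(1/361075) = -323194/(1 - 4*(-275)) + 50274/72215 = -323194/(1 + 1100) + 50274/72215 = -323194/1101 + 50274/72215 = -23284103036/79508715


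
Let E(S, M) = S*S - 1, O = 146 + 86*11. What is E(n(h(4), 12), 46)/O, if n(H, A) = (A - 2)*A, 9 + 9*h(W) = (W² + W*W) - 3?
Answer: 2057/156 ≈ 13.186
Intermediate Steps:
O = 1092 (O = 146 + 946 = 1092)
h(W) = -4/3 + 2*W²/9 (h(W) = -1 + ((W² + W*W) - 3)/9 = -1 + ((W² + W²) - 3)/9 = -1 + (2*W² - 3)/9 = -1 + (-3 + 2*W²)/9 = -1 + (-⅓ + 2*W²/9) = -4/3 + 2*W²/9)
n(H, A) = A*(-2 + A) (n(H, A) = (-2 + A)*A = A*(-2 + A))
E(S, M) = -1 + S² (E(S, M) = S² - 1 = -1 + S²)
E(n(h(4), 12), 46)/O = (-1 + (12*(-2 + 12))²)/1092 = (-1 + (12*10)²)*(1/1092) = (-1 + 120²)*(1/1092) = (-1 + 14400)*(1/1092) = 14399*(1/1092) = 2057/156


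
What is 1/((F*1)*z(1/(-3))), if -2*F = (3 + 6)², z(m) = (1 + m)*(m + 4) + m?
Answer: -2/171 ≈ -0.011696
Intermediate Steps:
z(m) = m + (1 + m)*(4 + m) (z(m) = (1 + m)*(4 + m) + m = m + (1 + m)*(4 + m))
F = -81/2 (F = -(3 + 6)²/2 = -½*9² = -½*81 = -81/2 ≈ -40.500)
1/((F*1)*z(1/(-3))) = 1/((-81/2*1)*(4 + (1/(-3))² + 6*(1/(-3)))) = 1/(-81*(4 + (1*(-⅓))² + 6*(1*(-⅓)))/2) = 1/(-81*(4 + (-⅓)² + 6*(-⅓))/2) = 1/(-81*(4 + ⅑ - 2)/2) = 1/(-81/2*19/9) = 1/(-171/2) = -2/171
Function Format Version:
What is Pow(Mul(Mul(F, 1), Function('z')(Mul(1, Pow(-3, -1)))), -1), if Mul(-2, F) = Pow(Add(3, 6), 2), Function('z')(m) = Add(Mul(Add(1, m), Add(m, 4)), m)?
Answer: Rational(-2, 171) ≈ -0.011696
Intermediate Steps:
Function('z')(m) = Add(m, Mul(Add(1, m), Add(4, m))) (Function('z')(m) = Add(Mul(Add(1, m), Add(4, m)), m) = Add(m, Mul(Add(1, m), Add(4, m))))
F = Rational(-81, 2) (F = Mul(Rational(-1, 2), Pow(Add(3, 6), 2)) = Mul(Rational(-1, 2), Pow(9, 2)) = Mul(Rational(-1, 2), 81) = Rational(-81, 2) ≈ -40.500)
Pow(Mul(Mul(F, 1), Function('z')(Mul(1, Pow(-3, -1)))), -1) = Pow(Mul(Mul(Rational(-81, 2), 1), Add(4, Pow(Mul(1, Pow(-3, -1)), 2), Mul(6, Mul(1, Pow(-3, -1))))), -1) = Pow(Mul(Rational(-81, 2), Add(4, Pow(Mul(1, Rational(-1, 3)), 2), Mul(6, Mul(1, Rational(-1, 3))))), -1) = Pow(Mul(Rational(-81, 2), Add(4, Pow(Rational(-1, 3), 2), Mul(6, Rational(-1, 3)))), -1) = Pow(Mul(Rational(-81, 2), Add(4, Rational(1, 9), -2)), -1) = Pow(Mul(Rational(-81, 2), Rational(19, 9)), -1) = Pow(Rational(-171, 2), -1) = Rational(-2, 171)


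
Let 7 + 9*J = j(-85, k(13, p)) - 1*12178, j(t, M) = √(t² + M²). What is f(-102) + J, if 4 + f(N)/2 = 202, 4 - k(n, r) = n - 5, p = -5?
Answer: -8621/9 + √7241/9 ≈ -948.43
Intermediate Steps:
k(n, r) = 9 - n (k(n, r) = 4 - (n - 5) = 4 - (-5 + n) = 4 + (5 - n) = 9 - n)
f(N) = 396 (f(N) = -8 + 2*202 = -8 + 404 = 396)
j(t, M) = √(M² + t²)
J = -12185/9 + √7241/9 (J = -7/9 + (√((9 - 1*13)² + (-85)²) - 1*12178)/9 = -7/9 + (√((9 - 13)² + 7225) - 12178)/9 = -7/9 + (√((-4)² + 7225) - 12178)/9 = -7/9 + (√(16 + 7225) - 12178)/9 = -7/9 + (√7241 - 12178)/9 = -7/9 + (-12178 + √7241)/9 = -7/9 + (-12178/9 + √7241/9) = -12185/9 + √7241/9 ≈ -1344.4)
f(-102) + J = 396 + (-12185/9 + √7241/9) = -8621/9 + √7241/9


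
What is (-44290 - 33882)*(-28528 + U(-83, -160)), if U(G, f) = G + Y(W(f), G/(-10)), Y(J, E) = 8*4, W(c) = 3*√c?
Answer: 2234077588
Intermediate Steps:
Y(J, E) = 32
U(G, f) = 32 + G (U(G, f) = G + 32 = 32 + G)
(-44290 - 33882)*(-28528 + U(-83, -160)) = (-44290 - 33882)*(-28528 + (32 - 83)) = -78172*(-28528 - 51) = -78172*(-28579) = 2234077588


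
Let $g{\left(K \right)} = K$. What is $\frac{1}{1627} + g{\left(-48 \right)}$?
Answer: $- \frac{78095}{1627} \approx -47.999$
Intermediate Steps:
$\frac{1}{1627} + g{\left(-48 \right)} = \frac{1}{1627} - 48 = - \frac{78095}{1627}$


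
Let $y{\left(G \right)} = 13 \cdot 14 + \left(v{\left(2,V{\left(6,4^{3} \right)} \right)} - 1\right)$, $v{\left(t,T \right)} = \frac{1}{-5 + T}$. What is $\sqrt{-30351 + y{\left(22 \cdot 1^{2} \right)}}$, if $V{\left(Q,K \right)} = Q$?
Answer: $i \sqrt{30169} \approx 173.69 i$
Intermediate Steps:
$y{\left(G \right)} = 182$ ($y{\left(G \right)} = 13 \cdot 14 - \left(1 - \frac{1}{-5 + 6}\right) = 182 - \left(1 - 1^{-1}\right) = 182 + \left(1 - 1\right) = 182 + 0 = 182$)
$\sqrt{-30351 + y{\left(22 \cdot 1^{2} \right)}} = \sqrt{-30351 + 182} = \sqrt{-30169} = i \sqrt{30169}$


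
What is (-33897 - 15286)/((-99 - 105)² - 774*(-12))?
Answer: -49183/50904 ≈ -0.96619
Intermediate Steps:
(-33897 - 15286)/((-99 - 105)² - 774*(-12)) = -49183/((-204)² + 9288) = -49183/(41616 + 9288) = -49183/50904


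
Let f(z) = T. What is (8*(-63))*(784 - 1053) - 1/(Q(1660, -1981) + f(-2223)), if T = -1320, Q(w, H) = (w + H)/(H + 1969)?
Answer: 701334652/5173 ≈ 1.3558e+5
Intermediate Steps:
Q(w, H) = (H + w)/(1969 + H)
f(z) = -1320
(8*(-63))*(784 - 1053) - 1/(Q(1660, -1981) + f(-2223)) = (8*(-63))*(784 - 1053) - 1/((-1981 + 1660)/(1969 - 1981) - 1320) = -504*(-269) - 1/(-321/(-12) - 1320) = 135576 - 1/(-1/12*(-321) - 1320) = 135576 - 1/(107/4 - 1320) = 135576 - 1/(-5173/4) = 135576 - 1*(-4/5173) = 135576 + 4/5173 = 701334652/5173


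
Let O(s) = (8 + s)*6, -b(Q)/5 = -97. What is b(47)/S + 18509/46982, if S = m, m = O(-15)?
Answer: -5502223/493311 ≈ -11.154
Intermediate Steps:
b(Q) = 485 (b(Q) = -5*(-97) = 485)
O(s) = 48 + 6*s
m = -42 (m = 48 + 6*(-15) = 48 - 90 = -42)
S = -42
b(47)/S + 18509/46982 = 485/(-42) + 18509/46982 = 485*(-1/42) + 18509*(1/46982) = -485/42 + 18509/46982 = -5502223/493311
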